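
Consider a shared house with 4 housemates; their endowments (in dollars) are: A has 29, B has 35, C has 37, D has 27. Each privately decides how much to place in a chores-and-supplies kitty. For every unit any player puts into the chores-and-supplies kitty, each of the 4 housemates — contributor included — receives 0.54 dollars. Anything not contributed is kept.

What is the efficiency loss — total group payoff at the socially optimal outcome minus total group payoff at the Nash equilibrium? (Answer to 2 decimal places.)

148.48 dollars

The private return per contributed unit is 0.54 < 1 for everyone, so the Nash equilibrium is zero contribution and the group total is Σ E_j = 29 + 35 + 37 + 27 = 128.
Each contributed unit returns 2.160 to the group, so the social optimum is full contribution by everyone: group total = 2.160 × 128 = 276.48.
Efficiency loss = (2.160 − 1) × 128 = 148.48.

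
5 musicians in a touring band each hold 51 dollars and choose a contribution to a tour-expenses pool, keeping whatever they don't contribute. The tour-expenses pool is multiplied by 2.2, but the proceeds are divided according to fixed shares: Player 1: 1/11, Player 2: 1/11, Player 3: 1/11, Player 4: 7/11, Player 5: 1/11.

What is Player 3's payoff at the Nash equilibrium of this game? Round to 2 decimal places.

61.20 dollars

Player j's private return per contributed unit is 2.2 × (j's share). Contributing is weakly dominant for j when that share is at least 1/2.2 = 0.4545, and contributing 0 is dominant otherwise.
The only share above 0.4545 is Player 4's 7/11, contributing 51; the remaining 4 contribute 0. Total contributed: 51.
Player 3 keeps 51 and receives 2.2 × 51 × 1/11 = 10.20 from the tour-expenses pool, for a payoff of 61.20.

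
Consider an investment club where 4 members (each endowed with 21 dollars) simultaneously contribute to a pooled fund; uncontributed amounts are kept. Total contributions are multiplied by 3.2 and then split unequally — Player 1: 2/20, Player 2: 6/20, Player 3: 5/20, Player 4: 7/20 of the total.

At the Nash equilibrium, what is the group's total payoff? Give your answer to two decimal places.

130.20 dollars

Each unit j contributes comes back to j as 3.2 × (j's share), so j prefers to contribute only if that share exceeds 1/3.2 = 0.3125; otherwise keeping the unit dominates.
Player 4 alone (share 7/20) is above the threshold, contributing 21; the remaining 3 contribute 0. Total contributed: 21.
The pooled fund pays out 3.2 × 21 = 67.20 in total (split across the unequal shares, but the aggregate is all that matters for the group sum).
The 3 free-riders keep 21 each, adding 63. Group total = 63 + 67.20 = 130.20.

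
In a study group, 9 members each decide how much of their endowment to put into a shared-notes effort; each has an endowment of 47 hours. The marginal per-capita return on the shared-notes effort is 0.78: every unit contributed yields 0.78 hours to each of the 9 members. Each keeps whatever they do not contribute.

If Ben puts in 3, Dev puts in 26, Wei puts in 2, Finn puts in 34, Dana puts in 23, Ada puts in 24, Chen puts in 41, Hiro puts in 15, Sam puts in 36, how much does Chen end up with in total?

165.12 hours

Total contributed: 3 + 26 + 2 + 34 + 23 + 24 + 41 + 15 + 36 = 204.
Each receives 0.78 × 204 = 159.12 from the shared-notes effort.
Chen keeps 47 − 41 = 6, so Chen's payoff is 6 + 159.12 = 165.12.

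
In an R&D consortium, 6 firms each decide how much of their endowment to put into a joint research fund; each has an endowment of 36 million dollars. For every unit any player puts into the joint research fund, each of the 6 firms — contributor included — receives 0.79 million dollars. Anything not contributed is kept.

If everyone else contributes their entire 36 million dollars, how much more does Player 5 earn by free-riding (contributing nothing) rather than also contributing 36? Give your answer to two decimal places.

7.56 million dollars

Switching from a contribution of 36 to 0 lets Player 5 keep an extra 36 million dollars, but lowers the joint research fund by 36, which costs Player 5 their own share of that drop: 0.79 × 36 = 28.44.
Net gain = 36 − 28.44 = 7.56. The private return per contributed unit (0.79) is below 1, so free-riding is indeed the best response regardless of what the others do.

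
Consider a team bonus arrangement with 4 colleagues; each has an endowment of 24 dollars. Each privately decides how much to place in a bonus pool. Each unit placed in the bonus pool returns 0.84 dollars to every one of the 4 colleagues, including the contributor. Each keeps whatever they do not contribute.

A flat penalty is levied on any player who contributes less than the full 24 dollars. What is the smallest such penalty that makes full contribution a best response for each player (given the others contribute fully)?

3.84 dollars

Given the others contribute fully, the best deviation is to contribute 0 (any partial contribution still incurs the fine and gives up units whose private return 0.84 is below 1).
Deviating from 24 to 0 saves 24 dollars but forfeits the deviator's share of the drop in the bonus pool: 0.84 × 24 = 20.16.
So the deviation gain is 24 − 20.16 = 3.84, and the fine must be at least 3.84 dollars to wipe it out.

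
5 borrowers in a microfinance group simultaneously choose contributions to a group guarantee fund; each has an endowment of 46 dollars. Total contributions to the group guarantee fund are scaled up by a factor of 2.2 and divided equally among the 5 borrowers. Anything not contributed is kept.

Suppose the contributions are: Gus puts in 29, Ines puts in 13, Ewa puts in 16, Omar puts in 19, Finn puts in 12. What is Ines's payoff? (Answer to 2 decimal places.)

Total contributed: 29 + 13 + 16 + 19 + 12 = 89.
Each receives 2.2 × 89 / 5 = 39.16 from the group guarantee fund.
Ines keeps 46 − 13 = 33, so Ines's payoff is 33 + 39.16 = 72.16.

72.16 dollars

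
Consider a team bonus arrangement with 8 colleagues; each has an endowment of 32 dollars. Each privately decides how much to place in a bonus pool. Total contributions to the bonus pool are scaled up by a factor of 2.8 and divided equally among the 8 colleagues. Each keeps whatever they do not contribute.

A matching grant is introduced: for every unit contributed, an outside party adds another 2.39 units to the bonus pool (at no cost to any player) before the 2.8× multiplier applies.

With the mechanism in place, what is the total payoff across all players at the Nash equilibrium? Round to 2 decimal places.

Under the mechanism each unit contributed yields 2.8 × 3.39 / 8 = 1.1865 back to its contributor per unit of net cost, which exceeds 1, making full contribution the dominant choice for everyone.
So the Nash equilibrium is full contribution by all 8; the group earns 2.8 × 3.39 × 256 = 2429.95.

2429.95 dollars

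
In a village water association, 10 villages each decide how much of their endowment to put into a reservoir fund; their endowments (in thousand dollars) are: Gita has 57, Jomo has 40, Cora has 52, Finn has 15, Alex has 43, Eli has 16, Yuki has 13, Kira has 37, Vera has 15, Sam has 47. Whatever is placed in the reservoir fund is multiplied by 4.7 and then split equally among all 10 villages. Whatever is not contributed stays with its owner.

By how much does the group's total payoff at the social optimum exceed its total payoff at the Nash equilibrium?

1239.50 thousand dollars

The private return per contributed unit is 4.7/10 = 0.4700 < 1 for every player regardless of endowment, so the Nash equilibrium is zero contribution and the group total is Σ E_j = 57 + 40 + 52 + 15 + 43 + 16 + 13 + 37 + 15 + 47 = 335.
Each contributed unit returns 4.700 to the group, so the social optimum is full contribution by everyone: group total = 4.700 × 335 = 1574.50.
Efficiency loss = (4.700 − 1) × 335 = 1239.50.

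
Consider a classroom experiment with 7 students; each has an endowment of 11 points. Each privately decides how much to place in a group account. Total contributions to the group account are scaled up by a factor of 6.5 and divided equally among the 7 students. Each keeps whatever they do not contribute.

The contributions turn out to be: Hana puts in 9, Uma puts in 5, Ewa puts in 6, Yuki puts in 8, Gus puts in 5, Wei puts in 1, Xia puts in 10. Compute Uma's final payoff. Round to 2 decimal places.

46.86 points

Total contributed: 9 + 5 + 6 + 8 + 5 + 1 + 10 = 44.
Each receives 6.5 × 44 / 7 = 40.86 from the group account.
Uma keeps 11 − 5 = 6, so Uma's payoff is 6 + 40.86 = 46.86.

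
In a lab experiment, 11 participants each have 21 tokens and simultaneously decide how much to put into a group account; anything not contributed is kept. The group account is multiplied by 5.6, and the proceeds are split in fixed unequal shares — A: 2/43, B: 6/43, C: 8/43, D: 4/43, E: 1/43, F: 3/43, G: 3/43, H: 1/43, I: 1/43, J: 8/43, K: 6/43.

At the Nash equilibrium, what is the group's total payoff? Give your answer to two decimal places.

424.20 tokens

Player j's private return per contributed unit is 5.6 × (j's share). Contributing is weakly dominant for j when that share is at least 1/5.6 = 0.1786, and contributing 0 is dominant otherwise.
C and J are above the threshold, contributing 21 each; the remaining 9 contribute 0. Total contributed: 42.
The group account pays out 5.6 × 42 = 235.20 in total (split across the unequal shares, but the aggregate is all that matters for the group sum).
The 9 free-riders keep 21 each, adding 189. Group total = 189 + 235.20 = 424.20.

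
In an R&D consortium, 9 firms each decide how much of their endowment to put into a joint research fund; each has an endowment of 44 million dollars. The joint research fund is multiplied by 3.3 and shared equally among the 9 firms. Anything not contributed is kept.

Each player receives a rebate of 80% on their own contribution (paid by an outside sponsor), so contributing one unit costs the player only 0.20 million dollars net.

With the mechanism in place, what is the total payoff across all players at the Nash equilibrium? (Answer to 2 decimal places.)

The effective private return per unit is now (3.3/9) / 0.20 = 1.8333 > 1, so every player's dominant strategy flips to full contribution.
So the Nash equilibrium is full contribution by all 9; the group earns 9 × (44 × 0.80 + 3.3 × 44) = 1623.60.

1623.60 million dollars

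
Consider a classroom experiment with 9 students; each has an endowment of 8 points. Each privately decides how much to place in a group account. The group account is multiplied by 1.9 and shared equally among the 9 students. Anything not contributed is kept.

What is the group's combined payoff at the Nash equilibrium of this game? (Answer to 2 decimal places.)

Each contributed unit returns 1.9/9 = 0.2111 to its contributor — below 1 — so contributing 0 is dominant for every player. At the Nash equilibrium everyone keeps their 8, and the group total is 9 × 8 = 72.

72.00 points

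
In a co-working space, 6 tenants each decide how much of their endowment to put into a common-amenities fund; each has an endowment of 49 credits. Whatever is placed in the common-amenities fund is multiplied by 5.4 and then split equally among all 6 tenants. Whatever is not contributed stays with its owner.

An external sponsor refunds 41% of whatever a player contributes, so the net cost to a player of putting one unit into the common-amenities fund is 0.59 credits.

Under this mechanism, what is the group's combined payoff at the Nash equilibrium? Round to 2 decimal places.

1708.14 credits

Under the mechanism each unit contributed yields (5.4/6) / 0.59 = 1.5254 back to its contributor per unit of net cost, which exceeds 1, making full contribution the dominant choice for everyone.
So the Nash equilibrium is full contribution by all 6; the group earns 6 × (49 × 0.41 + 5.4 × 49) = 1708.14.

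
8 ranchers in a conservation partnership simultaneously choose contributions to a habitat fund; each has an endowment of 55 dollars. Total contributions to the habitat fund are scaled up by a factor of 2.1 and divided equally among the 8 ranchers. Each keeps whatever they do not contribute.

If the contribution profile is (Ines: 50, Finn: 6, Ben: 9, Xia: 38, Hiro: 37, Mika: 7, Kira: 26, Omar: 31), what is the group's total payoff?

664.40 dollars

Total contributed: 50 + 6 + 9 + 38 + 37 + 7 + 26 + 31 = 204; total kept: 8 × 55 − 204 = 236.
The habitat fund pays out 2.1 × 204 = 428.40 in aggregate.
Group total = 236 + 428.40 = 664.40.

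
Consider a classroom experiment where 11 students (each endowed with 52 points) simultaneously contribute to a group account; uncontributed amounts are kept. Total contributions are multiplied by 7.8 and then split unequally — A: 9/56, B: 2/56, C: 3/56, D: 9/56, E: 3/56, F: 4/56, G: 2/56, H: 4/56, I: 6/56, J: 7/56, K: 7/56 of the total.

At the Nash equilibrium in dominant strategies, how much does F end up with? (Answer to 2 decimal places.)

109.94 points

A player with share s gets back 7.8·s per unit contributed, so full contribution is dominant for anyone with s > 1/7.8 = 0.1282 and zero contribution is dominant for anyone below.
A and D are above the threshold, contributing 52 each; the remaining 9 contribute 0. Total contributed: 104.
F keeps 52 and receives 7.8 × 104 × 4/56 = 57.94 from the group account, for a payoff of 109.94.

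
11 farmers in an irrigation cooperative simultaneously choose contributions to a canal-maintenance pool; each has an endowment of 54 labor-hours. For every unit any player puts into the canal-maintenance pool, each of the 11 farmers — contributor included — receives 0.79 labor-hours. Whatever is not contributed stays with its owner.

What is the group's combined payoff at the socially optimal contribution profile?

Each contributed unit returns 8.690 to the group as a whole (0.79 to each of 11 players), which exceeds 1, so the social optimum is full contribution: group total = 8.690 × 594 = 5161.86.

5161.86 labor-hours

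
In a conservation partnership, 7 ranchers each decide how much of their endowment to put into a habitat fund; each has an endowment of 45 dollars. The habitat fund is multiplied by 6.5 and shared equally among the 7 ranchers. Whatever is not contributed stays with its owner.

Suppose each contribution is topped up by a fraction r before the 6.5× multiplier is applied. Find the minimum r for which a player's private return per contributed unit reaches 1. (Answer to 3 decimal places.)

0.077

With matching at rate r, one contributed unit becomes (1 + r) in the habitat fund and returns 6.5 × (1 + r) / 7 to the contributor.
Setting this equal to 1: 1 + r = 7/6.5 = 1.0769.
So the minimum matching rate is r = 1.0769 − 1 = 0.077.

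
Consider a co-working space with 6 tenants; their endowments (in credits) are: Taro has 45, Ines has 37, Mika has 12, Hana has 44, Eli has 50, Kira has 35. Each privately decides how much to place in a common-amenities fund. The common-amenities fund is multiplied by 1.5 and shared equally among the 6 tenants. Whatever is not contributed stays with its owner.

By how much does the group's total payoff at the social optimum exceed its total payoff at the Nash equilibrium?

The private return per contributed unit is 1.5/6 = 0.2500 < 1 for every player regardless of endowment, so the Nash equilibrium is zero contribution and the group total is Σ E_j = 45 + 37 + 12 + 44 + 50 + 35 = 223.
Each contributed unit returns 1.500 to the group, so the social optimum is full contribution by everyone: group total = 1.500 × 223 = 334.50.
Efficiency loss = (1.500 − 1) × 223 = 111.50.

111.50 credits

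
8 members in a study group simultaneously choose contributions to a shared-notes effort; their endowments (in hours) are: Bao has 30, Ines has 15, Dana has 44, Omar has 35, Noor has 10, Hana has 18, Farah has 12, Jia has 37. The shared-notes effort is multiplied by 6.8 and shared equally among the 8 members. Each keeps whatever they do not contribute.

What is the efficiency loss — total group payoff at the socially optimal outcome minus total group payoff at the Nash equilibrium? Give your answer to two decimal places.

The private return per contributed unit is 6.8/8 = 0.8500 < 1 for every player regardless of endowment, so the Nash equilibrium is zero contribution and the group total is Σ E_j = 30 + 15 + 44 + 35 + 10 + 18 + 12 + 37 = 201.
Each contributed unit returns 6.800 to the group, so the social optimum is full contribution by everyone: group total = 6.800 × 201 = 1366.80.
Efficiency loss = (6.800 − 1) × 201 = 1165.80.

1165.80 hours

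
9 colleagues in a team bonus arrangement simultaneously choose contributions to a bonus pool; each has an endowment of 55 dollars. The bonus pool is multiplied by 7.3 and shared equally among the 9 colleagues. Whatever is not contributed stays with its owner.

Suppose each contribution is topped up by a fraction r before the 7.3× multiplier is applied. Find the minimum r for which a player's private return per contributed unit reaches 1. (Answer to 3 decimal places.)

0.233

With matching at rate r, one contributed unit becomes (1 + r) in the bonus pool and returns 7.3 × (1 + r) / 9 to the contributor.
Setting this equal to 1: 1 + r = 9/7.3 = 1.2329.
So the minimum matching rate is r = 1.2329 − 1 = 0.233.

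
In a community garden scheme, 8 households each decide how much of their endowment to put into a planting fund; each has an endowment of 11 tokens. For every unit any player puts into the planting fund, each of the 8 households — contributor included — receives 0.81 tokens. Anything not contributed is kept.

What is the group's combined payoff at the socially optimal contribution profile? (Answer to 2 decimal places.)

570.24 tokens

Each contributed unit returns 6.480 to the group as a whole (0.81 to each of 8 players), which exceeds 1, so the social optimum is full contribution: group total = 6.480 × 88 = 570.24.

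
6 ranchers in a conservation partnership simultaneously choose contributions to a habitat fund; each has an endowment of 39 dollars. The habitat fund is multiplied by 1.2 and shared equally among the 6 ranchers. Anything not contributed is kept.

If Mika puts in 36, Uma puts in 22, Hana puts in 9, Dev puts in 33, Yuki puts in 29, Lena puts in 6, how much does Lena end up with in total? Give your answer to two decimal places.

Total contributed: 36 + 22 + 9 + 33 + 29 + 6 = 135.
Each receives 1.2 × 135 / 6 = 27.00 from the habitat fund.
Lena keeps 39 − 6 = 33, so Lena's payoff is 33 + 27.00 = 60.00.

60.00 dollars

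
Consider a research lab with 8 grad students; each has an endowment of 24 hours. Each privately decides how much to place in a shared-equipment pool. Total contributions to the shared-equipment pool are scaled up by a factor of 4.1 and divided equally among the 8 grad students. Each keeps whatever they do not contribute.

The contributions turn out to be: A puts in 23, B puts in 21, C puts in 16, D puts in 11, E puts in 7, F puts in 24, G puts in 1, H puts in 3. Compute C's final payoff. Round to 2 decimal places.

62.33 hours

Total contributed: 23 + 21 + 16 + 11 + 7 + 24 + 1 + 3 = 106.
Each receives 4.1 × 106 / 8 = 54.33 from the shared-equipment pool.
C keeps 24 − 16 = 8, so C's payoff is 8 + 54.33 = 62.33.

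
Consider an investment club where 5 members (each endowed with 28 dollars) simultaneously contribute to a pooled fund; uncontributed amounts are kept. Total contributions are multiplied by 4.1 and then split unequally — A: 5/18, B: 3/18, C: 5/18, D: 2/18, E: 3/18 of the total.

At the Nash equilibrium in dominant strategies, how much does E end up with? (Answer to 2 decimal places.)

Each unit j contributes comes back to j as 4.1 × (j's share), so j prefers to contribute only if that share exceeds 1/4.1 = 0.2439; otherwise keeping the unit dominates.
A and C clear that bar, contributing 28 each; the remaining 3 contribute 0. Total contributed: 56.
E keeps 28 and receives 4.1 × 56 × 3/18 = 38.27 from the pooled fund, for a payoff of 66.27.

66.27 dollars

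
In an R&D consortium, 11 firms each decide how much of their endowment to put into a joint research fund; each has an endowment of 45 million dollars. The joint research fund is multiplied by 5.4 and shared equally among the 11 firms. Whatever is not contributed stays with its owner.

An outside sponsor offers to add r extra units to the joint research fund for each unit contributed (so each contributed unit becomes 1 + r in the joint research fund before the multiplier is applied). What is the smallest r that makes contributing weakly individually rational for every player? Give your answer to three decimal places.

1.037

With matching at rate r, one contributed unit becomes (1 + r) in the joint research fund and returns 5.4 × (1 + r) / 11 to the contributor.
Setting this equal to 1: 1 + r = 11/5.4 = 2.0370.
So the minimum matching rate is r = 2.0370 − 1 = 1.037.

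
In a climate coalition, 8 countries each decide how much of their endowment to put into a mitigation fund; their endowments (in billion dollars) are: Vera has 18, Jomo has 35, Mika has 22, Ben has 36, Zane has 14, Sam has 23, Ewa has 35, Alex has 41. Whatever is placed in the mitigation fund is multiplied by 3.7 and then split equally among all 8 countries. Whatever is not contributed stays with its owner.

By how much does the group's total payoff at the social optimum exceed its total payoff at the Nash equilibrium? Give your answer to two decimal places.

604.80 billion dollars

The private return per contributed unit is 3.7/8 = 0.4625 < 1 for every player regardless of endowment, so the Nash equilibrium is zero contribution and the group total is Σ E_j = 18 + 35 + 22 + 36 + 14 + 23 + 35 + 41 = 224.
Each contributed unit returns 3.700 to the group, so the social optimum is full contribution by everyone: group total = 3.700 × 224 = 828.80.
Efficiency loss = (3.700 − 1) × 224 = 604.80.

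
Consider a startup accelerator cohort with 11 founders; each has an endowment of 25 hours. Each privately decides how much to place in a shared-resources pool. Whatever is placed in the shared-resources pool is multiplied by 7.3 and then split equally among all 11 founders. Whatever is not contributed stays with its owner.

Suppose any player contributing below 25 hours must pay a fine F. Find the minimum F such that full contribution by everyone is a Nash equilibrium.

Given the others contribute fully, the best deviation is to contribute 0 (any partial contribution still incurs the fine and gives up units whose private return 0.6636 is below 1).
Deviating from 25 to 0 saves 25 hours but forfeits the deviator's share of the drop in the shared-resources pool: 7.3/11 × 25 = 16.59.
So the deviation gain is 25 − 16.59 = 8.41, and the fine must be at least 8.41 hours to wipe it out.

8.41 hours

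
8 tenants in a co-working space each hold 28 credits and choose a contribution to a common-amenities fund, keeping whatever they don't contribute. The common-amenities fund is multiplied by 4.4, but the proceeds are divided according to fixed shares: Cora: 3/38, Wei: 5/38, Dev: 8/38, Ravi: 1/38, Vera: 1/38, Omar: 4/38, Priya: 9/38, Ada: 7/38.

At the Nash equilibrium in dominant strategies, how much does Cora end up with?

Each unit j contributes comes back to j as 4.4 × (j's share), so j prefers to contribute only if that share exceeds 1/4.4 = 0.2273; otherwise keeping the unit dominates.
Only Priya (9/38) clears that bar, contributing 28; the remaining 7 contribute 0. Total contributed: 28.
Cora keeps 28 and receives 4.4 × 28 × 3/38 = 9.73 from the common-amenities fund, for a payoff of 37.73.

37.73 credits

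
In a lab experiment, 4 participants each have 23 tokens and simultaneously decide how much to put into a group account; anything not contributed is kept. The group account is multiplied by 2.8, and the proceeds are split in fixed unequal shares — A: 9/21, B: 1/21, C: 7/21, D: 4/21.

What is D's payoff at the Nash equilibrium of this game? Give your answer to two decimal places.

35.27 tokens

Player j's private return per contributed unit is 2.8 × (j's share). Contributing is weakly dominant for j when that share is at least 1/2.8 = 0.3571, and contributing 0 is dominant otherwise.
Only A (9/21) clears that bar, contributing 23; the remaining 3 contribute 0. Total contributed: 23.
D keeps 23 and receives 2.8 × 23 × 4/21 = 12.27 from the group account, for a payoff of 35.27.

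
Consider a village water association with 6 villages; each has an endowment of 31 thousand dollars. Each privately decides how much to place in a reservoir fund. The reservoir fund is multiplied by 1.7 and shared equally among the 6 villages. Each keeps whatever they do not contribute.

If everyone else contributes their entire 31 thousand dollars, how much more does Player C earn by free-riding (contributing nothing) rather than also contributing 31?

Switching from a contribution of 31 to 0 lets Player C keep an extra 31 thousand dollars, but lowers the reservoir fund by 31, which costs Player C their own share of that drop: 1.7/6 × 31 = 8.78.
Net gain = 31 − 8.78 = 22.22. The private return per contributed unit (0.2833) is below 1, so free-riding is indeed the best response regardless of what the others do.

22.22 thousand dollars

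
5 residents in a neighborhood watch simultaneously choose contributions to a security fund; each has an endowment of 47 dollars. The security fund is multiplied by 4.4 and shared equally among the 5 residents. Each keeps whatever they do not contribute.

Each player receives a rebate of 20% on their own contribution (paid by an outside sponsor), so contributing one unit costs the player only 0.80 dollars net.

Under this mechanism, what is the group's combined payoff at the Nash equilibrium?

With the mechanism, a contributed unit returns (4.4/5) / 0.80 = 1.1000 per unit of net cost to the contributor — now above 1 — so contributing fully is weakly dominant for every player.
So the Nash equilibrium is full contribution by all 5; the group earns 5 × (47 × 0.20 + 4.4 × 47) = 1081.00.

1081.00 dollars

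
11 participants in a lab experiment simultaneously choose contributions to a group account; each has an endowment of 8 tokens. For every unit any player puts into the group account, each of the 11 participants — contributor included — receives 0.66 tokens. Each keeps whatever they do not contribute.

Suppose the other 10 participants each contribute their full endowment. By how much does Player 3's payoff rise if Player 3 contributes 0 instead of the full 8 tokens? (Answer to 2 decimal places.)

2.72 tokens

Switching from a contribution of 8 to 0 lets Player 3 keep an extra 8 tokens, but lowers the group account by 8, which costs Player 3 their own share of that drop: 0.66 × 8 = 5.28.
Net gain = 8 − 5.28 = 2.72. The private return per contributed unit (0.66) is below 1, so free-riding is indeed the best response regardless of what the others do.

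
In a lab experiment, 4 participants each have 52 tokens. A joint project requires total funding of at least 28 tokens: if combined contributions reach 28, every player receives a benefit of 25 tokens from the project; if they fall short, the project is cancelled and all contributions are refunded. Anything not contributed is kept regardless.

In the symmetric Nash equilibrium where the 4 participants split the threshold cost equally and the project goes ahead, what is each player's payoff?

Equal share of the threshold: 28/4 = 7.
At this profile no one gains by cutting their contribution: any cut drops the total below 28, the project is cancelled, contributions are refunded, and the deviator ends with 52, which is less than 52 − 7 + 25 = 70. Contributing more than 7 just wastes the excess. So contributing exactly 7 is a best response.
Each player's payoff: 52 − 7 + 25 = 70.

70 tokens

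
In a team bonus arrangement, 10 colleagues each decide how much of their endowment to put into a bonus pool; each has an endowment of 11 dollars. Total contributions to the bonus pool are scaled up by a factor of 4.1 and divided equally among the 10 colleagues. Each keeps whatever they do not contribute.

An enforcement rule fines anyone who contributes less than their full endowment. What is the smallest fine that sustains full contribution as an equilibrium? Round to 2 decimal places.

6.49 dollars

Given the others contribute fully, the best deviation is to contribute 0 (any partial contribution still incurs the fine and gives up units whose private return 0.4100 is below 1).
Deviating from 11 to 0 saves 11 dollars but forfeits the deviator's share of the drop in the bonus pool: 4.1/10 × 11 = 4.51.
So the deviation gain is 11 − 4.51 = 6.49, and the fine must be at least 6.49 dollars to wipe it out.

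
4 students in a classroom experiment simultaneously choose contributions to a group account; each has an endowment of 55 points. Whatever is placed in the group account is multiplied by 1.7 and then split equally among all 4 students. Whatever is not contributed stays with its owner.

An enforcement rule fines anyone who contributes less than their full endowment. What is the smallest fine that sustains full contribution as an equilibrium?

31.63 points

Given the others contribute fully, the best deviation is to contribute 0 (any partial contribution still incurs the fine and gives up units whose private return 0.4250 is below 1).
Deviating from 55 to 0 saves 55 points but forfeits the deviator's share of the drop in the group account: 1.7/4 × 55 = 23.37.
So the deviation gain is 55 − 23.37 = 31.63, and the fine must be at least 31.63 points to wipe it out.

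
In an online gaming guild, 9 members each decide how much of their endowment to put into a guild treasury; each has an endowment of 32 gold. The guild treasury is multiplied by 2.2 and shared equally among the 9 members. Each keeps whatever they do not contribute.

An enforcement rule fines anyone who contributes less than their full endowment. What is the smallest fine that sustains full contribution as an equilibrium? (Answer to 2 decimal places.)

Given the others contribute fully, the best deviation is to contribute 0 (any partial contribution still incurs the fine and gives up units whose private return 0.2444 is below 1).
Deviating from 32 to 0 saves 32 gold but forfeits the deviator's share of the drop in the guild treasury: 2.2/9 × 32 = 7.82.
So the deviation gain is 32 − 7.82 = 24.18, and the fine must be at least 24.18 gold to wipe it out.

24.18 gold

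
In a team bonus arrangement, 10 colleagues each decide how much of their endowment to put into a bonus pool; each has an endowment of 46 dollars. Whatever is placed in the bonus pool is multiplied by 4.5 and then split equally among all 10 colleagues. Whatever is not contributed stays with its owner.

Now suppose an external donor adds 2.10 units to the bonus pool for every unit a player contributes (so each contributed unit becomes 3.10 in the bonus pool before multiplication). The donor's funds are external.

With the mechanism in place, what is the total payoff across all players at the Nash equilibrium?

6417.00 dollars

With the mechanism, a contributed unit returns 4.5 × 3.10 / 10 = 1.3950 per unit of net cost to the contributor — now above 1 — so contributing fully is weakly dominant for every player.
So the Nash equilibrium is full contribution by all 10; the group earns 4.5 × 3.10 × 460 = 6417.00.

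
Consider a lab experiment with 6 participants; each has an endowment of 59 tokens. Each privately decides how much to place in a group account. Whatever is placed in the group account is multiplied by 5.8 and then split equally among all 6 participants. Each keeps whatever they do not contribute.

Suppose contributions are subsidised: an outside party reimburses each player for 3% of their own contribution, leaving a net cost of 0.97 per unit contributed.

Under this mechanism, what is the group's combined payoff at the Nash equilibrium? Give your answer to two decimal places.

Even with the mechanism, each unit contributed returns only (5.8/6) / 0.97 = 0.9966 per unit of net cost, so contributing nothing is still dominant.
Everyone keeps their endowment and the group total is 6 × 59 = 354.

354.00 tokens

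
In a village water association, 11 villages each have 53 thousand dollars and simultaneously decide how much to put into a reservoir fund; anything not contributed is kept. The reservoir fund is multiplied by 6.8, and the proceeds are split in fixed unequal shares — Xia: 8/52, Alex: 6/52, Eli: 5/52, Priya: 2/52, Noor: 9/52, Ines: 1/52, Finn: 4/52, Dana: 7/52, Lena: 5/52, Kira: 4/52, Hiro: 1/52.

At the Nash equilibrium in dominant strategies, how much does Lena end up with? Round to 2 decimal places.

Player j's private return per contributed unit is 6.8 × (j's share). Contributing is weakly dominant for j when that share is at least 1/6.8 = 0.1471, and contributing 0 is dominant otherwise.
Xia and Noor clear that bar, contributing 53 each; the remaining 9 contribute 0. Total contributed: 106.
Lena keeps 53 and receives 6.8 × 106 × 5/52 = 69.31 from the reservoir fund, for a payoff of 122.31.

122.31 thousand dollars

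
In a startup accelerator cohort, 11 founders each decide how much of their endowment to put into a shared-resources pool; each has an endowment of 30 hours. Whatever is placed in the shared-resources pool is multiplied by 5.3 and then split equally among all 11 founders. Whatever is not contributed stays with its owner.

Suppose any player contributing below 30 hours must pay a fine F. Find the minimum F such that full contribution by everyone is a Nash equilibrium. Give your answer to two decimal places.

Given the others contribute fully, the best deviation is to contribute 0 (any partial contribution still incurs the fine and gives up units whose private return 0.4818 is below 1).
Deviating from 30 to 0 saves 30 hours but forfeits the deviator's share of the drop in the shared-resources pool: 5.3/11 × 30 = 14.45.
So the deviation gain is 30 − 14.45 = 15.55, and the fine must be at least 15.55 hours to wipe it out.

15.55 hours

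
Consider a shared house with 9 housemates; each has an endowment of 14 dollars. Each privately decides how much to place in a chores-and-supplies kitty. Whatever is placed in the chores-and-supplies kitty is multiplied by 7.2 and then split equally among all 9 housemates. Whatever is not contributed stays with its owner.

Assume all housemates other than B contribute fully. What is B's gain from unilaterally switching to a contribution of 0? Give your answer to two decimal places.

2.80 dollars

Switching from a contribution of 14 to 0 lets B keep an extra 14 dollars, but lowers the chores-and-supplies kitty by 14, which costs B their own share of that drop: 7.2/9 × 14 = 11.20.
Net gain = 14 − 11.20 = 2.80. The private return per contributed unit (0.8000) is below 1, so free-riding is indeed the best response regardless of what the others do.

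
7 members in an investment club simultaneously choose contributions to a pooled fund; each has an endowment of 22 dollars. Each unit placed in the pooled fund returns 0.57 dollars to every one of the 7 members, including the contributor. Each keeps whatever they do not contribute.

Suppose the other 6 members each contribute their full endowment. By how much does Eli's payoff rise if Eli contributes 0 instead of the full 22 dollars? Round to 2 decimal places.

9.46 dollars

Switching from a contribution of 22 to 0 lets Eli keep an extra 22 dollars, but lowers the pooled fund by 22, which costs Eli their own share of that drop: 0.57 × 22 = 12.54.
Net gain = 22 − 12.54 = 9.46. The private return per contributed unit (0.57) is below 1, so free-riding is indeed the best response regardless of what the others do.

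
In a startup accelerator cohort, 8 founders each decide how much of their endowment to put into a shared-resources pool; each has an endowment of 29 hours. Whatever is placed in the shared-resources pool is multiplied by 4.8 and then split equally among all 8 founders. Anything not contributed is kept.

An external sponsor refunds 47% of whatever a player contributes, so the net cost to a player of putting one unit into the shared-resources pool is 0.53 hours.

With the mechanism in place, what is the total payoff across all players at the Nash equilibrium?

The effective private return per unit is now (4.8/8) / 0.53 = 1.1321 > 1, so every player's dominant strategy flips to full contribution.
At the Nash equilibrium everyone contributes 29. Group total payoff = 8 × (29 × 0.47 + 4.8 × 29) = 1222.64.

1222.64 hours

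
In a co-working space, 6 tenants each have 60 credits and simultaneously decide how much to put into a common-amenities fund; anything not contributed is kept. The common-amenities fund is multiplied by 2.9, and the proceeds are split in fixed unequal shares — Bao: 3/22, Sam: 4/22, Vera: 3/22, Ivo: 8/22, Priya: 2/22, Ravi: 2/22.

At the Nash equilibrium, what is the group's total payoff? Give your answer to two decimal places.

For player j, contributing a unit is worthwhile iff 2.9 × (j's share) ≥ 1, i.e. iff j's share is at least 0.3448.
Only Ivo (8/22) clears that bar, contributing 60; the remaining 5 contribute 0. Total contributed: 60.
The common-amenities fund pays out 2.9 × 60 = 174.00 in total (split across the unequal shares, but the aggregate is all that matters for the group sum).
The 5 free-riders keep 60 each, adding 300. Group total = 300 + 174.00 = 474.00.

474.00 credits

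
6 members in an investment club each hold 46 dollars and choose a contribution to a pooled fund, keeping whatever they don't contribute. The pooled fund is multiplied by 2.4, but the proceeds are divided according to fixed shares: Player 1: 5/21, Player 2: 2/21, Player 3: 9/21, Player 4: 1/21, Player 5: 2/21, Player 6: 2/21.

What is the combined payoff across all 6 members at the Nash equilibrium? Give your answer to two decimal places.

Player j's private return per contributed unit is 2.4 × (j's share). Contributing is weakly dominant for j when that share is at least 1/2.4 = 0.4167, and contributing 0 is dominant otherwise.
Player 3 alone (share 9/21) is above the threshold, contributing 46; the remaining 5 contribute 0. Total contributed: 46.
The pooled fund pays out 2.4 × 46 = 110.40 in total (split across the unequal shares, but the aggregate is all that matters for the group sum).
The 5 free-riders keep 46 each, adding 230. Group total = 230 + 110.40 = 340.40.

340.40 dollars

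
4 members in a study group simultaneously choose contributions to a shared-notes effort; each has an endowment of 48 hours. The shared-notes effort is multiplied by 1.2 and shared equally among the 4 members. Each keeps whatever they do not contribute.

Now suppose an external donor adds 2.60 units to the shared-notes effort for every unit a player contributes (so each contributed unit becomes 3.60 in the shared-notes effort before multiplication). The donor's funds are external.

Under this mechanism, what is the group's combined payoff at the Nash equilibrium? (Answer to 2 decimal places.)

829.44 hours

The effective private return per unit is now 1.2 × 3.60 / 4 = 1.0800 > 1, so every player's dominant strategy flips to full contribution.
At the Nash equilibrium everyone contributes 48. Group total payoff = 1.2 × 3.60 × 192 = 829.44.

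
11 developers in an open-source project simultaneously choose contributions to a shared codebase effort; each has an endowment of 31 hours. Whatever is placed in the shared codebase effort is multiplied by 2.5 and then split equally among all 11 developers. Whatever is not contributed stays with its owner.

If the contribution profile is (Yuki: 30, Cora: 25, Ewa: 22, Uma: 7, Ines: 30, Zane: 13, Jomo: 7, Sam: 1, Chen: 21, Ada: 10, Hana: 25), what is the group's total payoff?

Total contributed: 30 + 25 + 22 + 7 + 30 + 13 + 7 + 1 + 21 + 10 + 25 = 191; total kept: 11 × 31 − 191 = 150.
The shared codebase effort pays out 2.5 × 191 = 477.50 in aggregate.
Group total = 150 + 477.50 = 627.50.

627.50 hours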